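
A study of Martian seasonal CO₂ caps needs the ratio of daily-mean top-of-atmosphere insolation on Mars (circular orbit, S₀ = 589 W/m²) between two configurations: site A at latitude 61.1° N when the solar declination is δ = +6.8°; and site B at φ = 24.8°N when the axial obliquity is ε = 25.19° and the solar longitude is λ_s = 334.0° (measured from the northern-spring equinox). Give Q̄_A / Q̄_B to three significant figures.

Q̄_A / Q̄_B ≈ 0.847

— Configuration A (φ=+61.1°):
cos H₀ = −tan(+61.1°) tan(+6.800°) = -0.2160, H₀ = 1.7885 rad.
Bracket: H₀ sin φ sin δ + cos φ cos δ sin H₀ = 1.7885×0.87546×0.11840 + 0.48328×0.99297×0.97639 = 0.185386 + 0.468553 = 0.653939.
Q̄ = (S₀/π) × [bracket] = (589/π) × 0.653939 = 122.60 W/m².
— Configuration B (φ=+24.8°):
Solar declination: sin δ = sin ε · sin λ_s = sin 25.19° × sin 334.0° = -0.18658, so δ = -10.753°.
cos H₀ = −tan(+24.8°) tan(-10.753°) = 0.0878, H₀ = 1.4829 rad.
Bracket: H₀ sin φ sin δ + cos φ cos δ sin H₀ = 1.4829×0.41945×-0.18658 + 0.90778×0.98244×0.99614 = -0.116053 + 0.888397 = 0.772344.
Q̄ = (S₀/π) × [bracket] = (589/π) × 0.772344 = 144.80 W/m².
Ratio Q̄_A / Q̄_B = 122.60 / 144.80 = 0.8467.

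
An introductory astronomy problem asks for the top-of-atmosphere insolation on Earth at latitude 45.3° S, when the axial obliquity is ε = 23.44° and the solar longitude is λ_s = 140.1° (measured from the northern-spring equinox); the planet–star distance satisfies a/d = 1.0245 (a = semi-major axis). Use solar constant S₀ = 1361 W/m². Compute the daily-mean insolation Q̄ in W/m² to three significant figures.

Solar declination: sin δ = sin ε · sin λ_s = sin 23.44° × sin 140.1° = 0.25516, so δ = +14.783°.
cos H₀ = −tan(-45.3°) tan(+14.783°) = 0.2667, H₀ = 1.3009 rad.
Bracket: H₀ sin φ sin δ + cos φ cos δ sin H₀ = 1.3009×-0.71080×0.25516 + 0.70339×0.96690×0.96379 = -0.235941 + 0.655481 = 0.419540.
Inverse-square distance factor (a/d)² = 1.0245² = 1.049600.
Q̄ = (S₀/π) × 1.049600 × [bracket] = (1361/π) × 1.049600 × 0.419540 = 190.8 W/m².

Q̄ ≈ 191 W/m²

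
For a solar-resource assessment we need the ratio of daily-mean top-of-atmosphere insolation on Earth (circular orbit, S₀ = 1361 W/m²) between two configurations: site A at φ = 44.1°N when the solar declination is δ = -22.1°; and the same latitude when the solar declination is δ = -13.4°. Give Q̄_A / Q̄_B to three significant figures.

— Configuration A (φ=+44.1°):
cos H₀ = −tan(+44.1°) tan(-22.100°) = 0.3935, H₀ = 1.1664 rad.
Bracket: H₀ sin φ sin δ + cos φ cos δ sin H₀ = 1.1664×0.69591×-0.37622 + 0.71813×0.92653×0.91933 = -0.305381 + 0.611694 = 0.306313.
Q̄ = (S₀/π) × [bracket] = (1361/π) × 0.306313 = 132.70 W/m².
— Configuration B (φ=+44.1°):
cos H₀ = −tan(+44.1°) tan(-13.400°) = 0.2309, H₀ = 1.3378 rad.
Bracket: H₀ sin φ sin δ + cos φ cos δ sin H₀ = 1.3378×0.69591×-0.23175 + 0.71813×0.97278×0.97299 = -0.215757 + 0.679714 = 0.463957.
Q̄ = (S₀/π) × [bracket] = (1361/π) × 0.463957 = 201.00 W/m².
Ratio Q̄_A / Q̄_B = 132.70 / 201.00 = 0.6602.

Q̄_A / Q̄_B ≈ 0.660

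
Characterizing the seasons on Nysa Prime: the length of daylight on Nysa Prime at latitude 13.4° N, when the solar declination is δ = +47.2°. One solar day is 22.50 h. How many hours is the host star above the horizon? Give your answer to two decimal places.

cos H₀ = −tan φ · tan δ = −tan(+13.4°) × tan(+47.200°) = -0.2573, so H₀ = 1.8310 rad = 104.91°.
Daylight = 2H₀/(2π) × 22.50 h = (1.8310/π) × 22.50 = 13.11 h.

13.11 h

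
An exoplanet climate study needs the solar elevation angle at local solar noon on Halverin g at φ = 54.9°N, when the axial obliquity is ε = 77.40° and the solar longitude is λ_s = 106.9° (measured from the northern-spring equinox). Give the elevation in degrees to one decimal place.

75.9°

Solar declination: sin δ = sin ε · sin λ_s = sin 77.40° × sin 106.9° = 0.93377, so δ = +69.030°.
At local noon the hour angle is zero, so the zenith angle equals |φ − δ| = |+54.9° − (+69.030°)| = 14.130°.
Elevation = 90° − 14.130° = 75.9°.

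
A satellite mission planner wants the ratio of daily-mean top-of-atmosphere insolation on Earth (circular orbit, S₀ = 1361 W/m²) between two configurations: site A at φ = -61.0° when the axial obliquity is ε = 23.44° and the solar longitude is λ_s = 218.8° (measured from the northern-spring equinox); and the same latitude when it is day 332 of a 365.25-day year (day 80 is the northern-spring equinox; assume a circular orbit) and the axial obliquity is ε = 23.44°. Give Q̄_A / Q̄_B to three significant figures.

— Configuration A (φ=-61.0°):
Solar declination: sin δ = sin ε · sin λ_s = sin 23.44° × sin 218.8° = -0.24926, so δ = -14.433°.
cos H₀ = −tan(-61.0°) tan(-14.433°) = -0.4643, H₀ = 2.0537 rad.
Bracket: H₀ sin φ sin δ + cos φ cos δ sin H₀ = 2.0537×-0.87462×-0.24926 + 0.48481×0.96844×0.88567 = 0.447723 + 0.415830 = 0.863553.
Q̄ = (S₀/π) × [bracket] = (1361/π) × 0.863553 = 374.11 W/m².
— Configuration B (φ=-61.0°):
Solar longitude: λ_s = 360° × (332 − 80)/365.25 = 248.378°.
sin δ = sin 23.44° × sin 248.378° = -0.36980, so δ = -21.703°.
cos H₀ = −tan(-61.0°) tan(-21.703°) = -0.7180, H₀ = 2.3718 rad.
Bracket: H₀ sin φ sin δ + cos φ cos δ sin H₀ = 2.3718×-0.87462×-0.36980 + 0.48481×0.92911×0.69601 = 0.767122 + 0.313512 = 1.080634.
Q̄ = (S₀/π) × [bracket] = (1361/π) × 1.080634 = 468.15 W/m².
Ratio Q̄_A / Q̄_B = 374.11 / 468.15 = 0.7991.

Q̄_A / Q̄_B ≈ 0.799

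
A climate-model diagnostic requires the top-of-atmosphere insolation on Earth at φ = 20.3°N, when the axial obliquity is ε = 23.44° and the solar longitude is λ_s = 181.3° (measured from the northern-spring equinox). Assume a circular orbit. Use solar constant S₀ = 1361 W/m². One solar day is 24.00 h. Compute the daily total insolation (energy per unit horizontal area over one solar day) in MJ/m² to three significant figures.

Solar declination: sin δ = sin ε · sin λ_s = sin 23.44° × sin 181.3° = -0.00902, so δ = -0.517°.
cos H₀ = −tan(+20.3°) tan(-0.517°) = 0.0033, H₀ = 1.5675 rad.
Bracket: H₀ sin φ sin δ + cos φ cos δ sin H₀ = 1.5675×0.34694×-0.00902 + 0.93789×0.99996×0.99999 = -0.004905 + 0.937843 = 0.932938.
Q̄ = (S₀/π) × [bracket] = (1361/π) × 0.932938 = 404.17 W/m².
Daily total = Q̄ × 24.00 h × 3600 s/h = 404.17 × 24.00 × 3600 / 10⁶ = 34.92 MJ/m².

34.9 MJ/m²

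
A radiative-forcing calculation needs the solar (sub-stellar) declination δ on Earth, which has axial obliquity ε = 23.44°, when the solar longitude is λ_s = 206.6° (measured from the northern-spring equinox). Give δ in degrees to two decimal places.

sin δ = sin ε · sin λ_s = sin 23.44° × sin 206.6° = -0.178113.
δ = arcsin(-0.178113) = -10.26°.

δ = -10.26°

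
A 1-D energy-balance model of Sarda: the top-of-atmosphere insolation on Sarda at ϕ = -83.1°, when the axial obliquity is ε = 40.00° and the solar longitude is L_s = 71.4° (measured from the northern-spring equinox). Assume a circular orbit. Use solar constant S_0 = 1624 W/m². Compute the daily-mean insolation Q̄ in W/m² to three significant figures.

Q̄ ≈ 0.00 W/m²

Solar declination: sin δ = sin ε · sin L_s = sin 40.00° × sin 71.4° = 0.60921, so δ = +37.533°.
cos h₀ = −tan(-83.1°) tan(+37.533°) = 6.3483 ≥ 1 ⇒ polar night, h₀ = 0 and Q̄ = 0.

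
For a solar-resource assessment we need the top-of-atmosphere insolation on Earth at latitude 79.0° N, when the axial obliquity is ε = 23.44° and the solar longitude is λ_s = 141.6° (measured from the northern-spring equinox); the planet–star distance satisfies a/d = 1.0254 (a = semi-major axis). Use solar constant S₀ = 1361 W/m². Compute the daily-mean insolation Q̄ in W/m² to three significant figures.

Q̄ ≈ 347 W/m²

Solar declination: sin δ = sin ε · sin λ_s = sin 23.44° × sin 141.6° = 0.24709, so δ = +14.305°.
cos H₀ = −tan(+79.0°) tan(+14.305°) = -1.3118 ≤ −1 ⇒ polar day, H₀ = π.
Bracket: H₀ sin φ sin δ + cos φ cos δ sin H₀ = 3.1416×0.98163×0.24709 + 0.19081×0.96899×0.00000 = 0.761998 + 0.000000 = 0.761998.
Inverse-square distance factor (a/d)² = 1.0254² = 1.051445.
Q̄ = (S₀/π) × 1.051445 × [bracket] = (1361/π) × 1.051445 × 0.761998 = 347.1 W/m².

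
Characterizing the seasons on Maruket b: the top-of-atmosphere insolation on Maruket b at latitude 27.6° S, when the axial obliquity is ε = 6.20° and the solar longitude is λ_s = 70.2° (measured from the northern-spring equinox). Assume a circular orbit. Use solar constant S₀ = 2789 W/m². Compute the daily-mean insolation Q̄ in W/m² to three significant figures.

Q̄ ≈ 718 W/m²

Solar declination: sin δ = sin ε · sin λ_s = sin 6.20° × sin 70.2° = 0.10161, so δ = +5.832°.
cos H₀ = −tan(-27.6°) tan(+5.832°) = 0.0534, H₀ = 1.5174 rad.
Bracket: H₀ sin φ sin δ + cos φ cos δ sin H₀ = 1.5174×-0.46330×0.10161 + 0.88620×0.99482×0.99857 = -0.071433 + 0.880349 = 0.808916.
Q̄ = (S₀/π) × [bracket] = (2789/π) × 0.808916 = 718.1 W/m².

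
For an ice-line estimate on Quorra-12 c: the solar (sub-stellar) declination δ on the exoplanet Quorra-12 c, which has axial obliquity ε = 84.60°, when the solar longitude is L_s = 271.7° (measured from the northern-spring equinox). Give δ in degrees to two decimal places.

sin δ = sin ε · sin L_s = sin 84.60° × sin 271.7° = -0.995124.
δ = arcsin(-0.995124) = -84.34°.

δ = -84.34°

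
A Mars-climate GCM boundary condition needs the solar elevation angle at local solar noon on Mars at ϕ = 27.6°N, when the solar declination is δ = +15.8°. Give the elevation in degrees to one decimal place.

78.2°

At local noon the hour angle is zero, so the zenith angle equals |ϕ − δ| = |+27.6° − (+15.800°)| = 11.800°.
Elevation = 90° − 11.800° = 78.2°.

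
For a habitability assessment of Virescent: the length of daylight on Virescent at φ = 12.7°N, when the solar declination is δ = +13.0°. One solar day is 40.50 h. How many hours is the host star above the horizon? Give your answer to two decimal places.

cos H₀ = −tan φ · tan δ = −tan(+12.7°) × tan(+13.000°) = -0.0520, so H₀ = 1.6228 rad = 92.98°.
Daylight = 2H₀/(2π) × 40.50 h = (1.6228/π) × 40.50 = 20.92 h.

20.92 h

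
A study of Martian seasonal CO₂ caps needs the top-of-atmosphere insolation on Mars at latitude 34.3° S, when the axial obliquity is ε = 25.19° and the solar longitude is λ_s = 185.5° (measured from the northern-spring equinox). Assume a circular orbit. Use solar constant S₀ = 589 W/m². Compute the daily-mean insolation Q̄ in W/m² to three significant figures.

Solar declination: sin δ = sin ε · sin λ_s = sin 25.19° × sin 185.5° = -0.04079, so δ = -2.338°.
cos H₀ = −tan(-34.3°) tan(-2.338°) = -0.0279, H₀ = 1.5987 rad.
Bracket: H₀ sin φ sin δ + cos φ cos δ sin H₀ = 1.5987×-0.56353×-0.04079 + 0.82610×0.99917×0.99961 = 0.036748 + 0.825092 = 0.861840.
Q̄ = (S₀/π) × [bracket] = (589/π) × 0.861840 = 161.6 W/m².

Q̄ ≈ 162 W/m²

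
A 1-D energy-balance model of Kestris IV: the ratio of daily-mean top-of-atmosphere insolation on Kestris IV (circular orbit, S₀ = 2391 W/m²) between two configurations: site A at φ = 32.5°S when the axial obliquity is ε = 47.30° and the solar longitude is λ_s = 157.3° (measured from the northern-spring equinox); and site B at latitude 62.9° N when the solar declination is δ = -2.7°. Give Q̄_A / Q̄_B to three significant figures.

Q̄_A / Q̄_B ≈ 1.49

— Configuration A (φ=-32.5°):
Solar declination: sin δ = sin ε · sin λ_s = sin 47.30° × sin 157.3° = 0.28361, so δ = +16.476°.
cos H₀ = −tan(-32.5°) tan(+16.476°) = 0.1884, H₀ = 1.3812 rad.
Bracket: H₀ sin φ sin δ + cos φ cos δ sin H₀ = 1.3812×-0.53730×0.28361 + 0.84339×0.95894×0.98209 = -0.210472 + 0.794276 = 0.583804.
Q̄ = (S₀/π) × [bracket] = (2391/π) × 0.583804 = 444.32 W/m².
— Configuration B (φ=+62.9°):
cos H₀ = −tan(+62.9°) tan(-2.700°) = 0.0922, H₀ = 1.4785 rad.
Bracket: H₀ sin φ sin δ + cos φ cos δ sin H₀ = 1.4785×0.89021×-0.04711 + 0.45554×0.99889×0.99574 = -0.062005 + 0.453096 = 0.391091.
Q̄ = (S₀/π) × [bracket] = (2391/π) × 0.391091 = 297.65 W/m².
Ratio Q̄_A / Q̄_B = 444.32 / 297.65 = 1.493.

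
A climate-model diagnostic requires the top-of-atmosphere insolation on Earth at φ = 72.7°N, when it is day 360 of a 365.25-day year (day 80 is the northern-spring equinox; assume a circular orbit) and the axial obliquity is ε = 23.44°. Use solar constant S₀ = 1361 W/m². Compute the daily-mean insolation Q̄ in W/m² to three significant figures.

Solar longitude: λ_s = 360° × (360 − 80)/365.25 = 275.975°.
sin δ = sin 23.44° × sin 275.975° = -0.39563, so δ = -23.305°.
cos H₀ = −tan(+72.7°) tan(-23.305°) = 1.3831 ≥ 1 ⇒ polar night, H₀ = 0 and Q̄ = 0.

Q̄ ≈ 0.00 W/m²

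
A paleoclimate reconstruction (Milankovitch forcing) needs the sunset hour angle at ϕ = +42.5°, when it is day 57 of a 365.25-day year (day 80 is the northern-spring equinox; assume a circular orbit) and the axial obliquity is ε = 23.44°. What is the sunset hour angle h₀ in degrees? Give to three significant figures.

h₀ = 81.8°

Solar longitude: L_s = 360° × (57 − 80)/365.25 = -22.669°, i.e. -22.669° + 360° = 337.331°.
sin δ = sin 23.44° × sin 337.331° = -0.15331, so δ = -8.819°.
cos h₀ = −tan ϕ · tan δ = −tan(+42.5°) × tan(-8.819°) = 0.1422, so h₀ = 1.4281 rad = 81.83°.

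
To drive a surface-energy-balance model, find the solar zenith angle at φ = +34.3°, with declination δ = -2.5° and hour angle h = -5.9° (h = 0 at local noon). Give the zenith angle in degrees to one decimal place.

cos θ_z = sin φ sin δ + cos φ cos δ cos h = -0.024581 + 0.820940 = 0.796359.
θ_z = arccos(0.796359) = 37.2°.

θ_z = 37.2°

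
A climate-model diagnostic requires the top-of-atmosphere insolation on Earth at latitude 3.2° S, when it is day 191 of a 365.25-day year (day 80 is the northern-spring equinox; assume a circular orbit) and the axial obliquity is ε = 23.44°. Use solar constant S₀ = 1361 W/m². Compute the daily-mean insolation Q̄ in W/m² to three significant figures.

Q̄ ≈ 387 W/m²

Solar longitude: λ_s = 360° × (191 − 80)/365.25 = 109.405°.
sin δ = sin 23.44° × sin 109.405° = 0.37519, so δ = +22.036°.
cos H₀ = −tan(-3.2°) tan(+22.036°) = 0.0226, H₀ = 1.5482 rad.
Bracket: H₀ sin φ sin δ + cos φ cos δ sin H₀ = 1.5482×-0.05582×0.37519 + 0.99844×0.92695×0.99974 = -0.032424 + 0.925263 = 0.892839.
Q̄ = (S₀/π) × [bracket] = (1361/π) × 0.892839 = 386.8 W/m².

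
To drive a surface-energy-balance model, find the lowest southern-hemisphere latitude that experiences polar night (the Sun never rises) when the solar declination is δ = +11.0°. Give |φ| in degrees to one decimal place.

|φ| = 79.0°

Polar night requires cos H₀ = −tan φ tan δ ≥ 1, i.e. tan φ tan δ ≤ −1.
The boundary is |tan φ| · |tan δ| = 1, so |φ| = 90° − |δ| = 90° − 11.0° = 79.0° in the southern hemisphere.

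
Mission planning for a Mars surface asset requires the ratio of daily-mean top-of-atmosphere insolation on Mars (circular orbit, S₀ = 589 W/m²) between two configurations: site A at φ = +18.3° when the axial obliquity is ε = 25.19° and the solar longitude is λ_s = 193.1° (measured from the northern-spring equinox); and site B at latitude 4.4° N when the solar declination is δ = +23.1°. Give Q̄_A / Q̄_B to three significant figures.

Q̄_A / Q̄_B ≈ 0.931

— Configuration A (φ=+18.3°):
Solar declination: sin δ = sin ε · sin λ_s = sin 25.19° × sin 193.1° = -0.09647, so δ = -5.536°.
cos H₀ = −tan(+18.3°) tan(-5.536°) = 0.0321, H₀ = 1.5387 rad.
Bracket: H₀ sin φ sin δ + cos φ cos δ sin H₀ = 1.5387×0.31399×-0.09647 + 0.94943×0.99534×0.99949 = -0.046608 + 0.944524 = 0.897916.
Q̄ = (S₀/π) × [bracket] = (589/π) × 0.897916 = 168.35 W/m².
— Configuration B (φ=+4.4°):
cos H₀ = −tan(+4.4°) tan(+23.100°) = -0.0328, H₀ = 1.6036 rad.
Bracket: H₀ sin φ sin δ + cos φ cos δ sin H₀ = 1.6036×0.07672×0.39234 + 0.99705×0.91982×0.99946 = 0.048269 + 0.916611 = 0.964880.
Q̄ = (S₀/π) × [bracket] = (589/π) × 0.964880 = 180.90 W/m².
Ratio Q̄_A / Q̄_B = 168.35 / 180.90 = 0.9306.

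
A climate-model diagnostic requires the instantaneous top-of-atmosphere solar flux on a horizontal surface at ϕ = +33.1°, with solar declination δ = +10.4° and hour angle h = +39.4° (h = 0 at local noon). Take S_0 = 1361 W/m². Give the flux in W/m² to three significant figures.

1.00e+03 W/m²

cos θ_z = sin ϕ sin δ + cos ϕ cos δ cos h = 0.098582 + 0.636699 = 0.735281.
Flux = S_0 · cos θ_z = 1361 × 0.735281 = 1001 W/m².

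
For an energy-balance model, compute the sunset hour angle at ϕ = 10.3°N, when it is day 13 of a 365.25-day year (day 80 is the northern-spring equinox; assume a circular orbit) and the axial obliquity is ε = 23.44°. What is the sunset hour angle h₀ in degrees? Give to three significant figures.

h₀ = 85.9°

Solar longitude: L_s = 360° × (13 − 80)/365.25 = -66.037°, i.e. -66.037° + 360° = 293.963°.
sin δ = sin 23.44° × sin 293.963° = -0.36350, so δ = -21.315°.
cos h₀ = −tan ϕ · tan δ = −tan(+10.3°) × tan(-21.315°) = 0.0709, so h₀ = 1.4998 rad = 85.93°.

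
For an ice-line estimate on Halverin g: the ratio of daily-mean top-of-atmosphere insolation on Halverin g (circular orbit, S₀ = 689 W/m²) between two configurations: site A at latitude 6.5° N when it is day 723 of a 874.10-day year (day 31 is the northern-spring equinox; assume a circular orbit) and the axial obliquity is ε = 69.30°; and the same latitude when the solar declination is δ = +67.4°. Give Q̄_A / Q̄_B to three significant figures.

— Configuration A (φ=+6.5°):
Solar longitude: λ_s = 360° × (723 − 31)/874.10 = 285.002°.
sin δ = sin 69.30° × sin 285.002° = -0.90356, so δ = -64.630°.
cos H₀ = −tan(+6.5°) tan(-64.630°) = 0.2403, H₀ = 1.3281 rad.
Bracket: H₀ sin φ sin δ + cos φ cos δ sin H₀ = 1.3281×0.11320×-0.90356 + 0.99357×0.42846×0.97070 = -0.135842 + 0.413232 = 0.277390.
Q̄ = (S₀/π) × [bracket] = (689/π) × 0.277390 = 60.836 W/m².
— Configuration B (φ=+6.5°):
cos H₀ = −tan(+6.5°) tan(+67.400°) = -0.2737, H₀ = 1.8480 rad.
Bracket: H₀ sin φ sin δ + cos φ cos δ sin H₀ = 1.8480×0.11320×0.92321 + 0.99357×0.38430×0.96181 = 0.193130 + 0.367247 = 0.560377.
Q̄ = (S₀/π) × [bracket] = (689/π) × 0.560377 = 122.90 W/m².
Ratio Q̄_A / Q̄_B = 60.836 / 122.90 = 0.4950.

Q̄_A / Q̄_B ≈ 0.495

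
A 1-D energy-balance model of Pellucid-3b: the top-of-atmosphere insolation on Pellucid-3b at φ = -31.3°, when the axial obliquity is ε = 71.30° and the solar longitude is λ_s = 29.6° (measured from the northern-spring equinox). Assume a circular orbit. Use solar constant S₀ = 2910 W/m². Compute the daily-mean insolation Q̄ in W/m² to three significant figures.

Q̄ ≈ 382 W/m²

Solar declination: sin δ = sin ε · sin λ_s = sin 71.30° × sin 29.6° = 0.46787, so δ = +27.896°.
cos H₀ = −tan(-31.3°) tan(+27.896°) = 0.3219, H₀ = 1.2431 rad.
Bracket: H₀ sin φ sin δ + cos φ cos δ sin H₀ = 1.2431×-0.51952×0.46787 + 0.85446×0.88380×0.94678 = -0.302158 + 0.714982 = 0.412824.
Q̄ = (S₀/π) × [bracket] = (2910/π) × 0.412824 = 382.4 W/m².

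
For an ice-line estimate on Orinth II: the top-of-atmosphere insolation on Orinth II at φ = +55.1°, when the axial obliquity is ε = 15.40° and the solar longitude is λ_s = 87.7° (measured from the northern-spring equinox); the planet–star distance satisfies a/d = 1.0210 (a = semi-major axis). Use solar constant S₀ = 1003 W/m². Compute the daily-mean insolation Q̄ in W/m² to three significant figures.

Q̄ ≈ 312 W/m²

Solar declination: sin δ = sin ε · sin λ_s = sin 15.40° × sin 87.7° = 0.26534, so δ = +15.387°.
cos H₀ = −tan(+55.1°) tan(+15.387°) = -0.3945, H₀ = 1.9763 rad.
Bracket: H₀ sin φ sin δ + cos φ cos δ sin H₀ = 1.9763×0.82015×0.26534 + 0.57215×0.96415×0.91890 = 0.430080 + 0.506901 = 0.936981.
Inverse-square distance factor (a/d)² = 1.0210² = 1.042441.
Q̄ = (S₀/π) × 1.042441 × [bracket] = (1003/π) × 1.042441 × 0.936981 = 311.8 W/m².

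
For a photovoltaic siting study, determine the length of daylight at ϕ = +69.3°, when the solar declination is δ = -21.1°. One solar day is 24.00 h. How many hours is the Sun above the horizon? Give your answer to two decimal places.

cos h₀ = −tan ϕ · tan δ = 1.0212 ≥ 1, so the Sun never rises (polar night) and h₀ = 0.
Daylight = 2h₀/(2π) × 24.00 h = (0.0000/π) × 24.00 = 0.00 h.

0.00 h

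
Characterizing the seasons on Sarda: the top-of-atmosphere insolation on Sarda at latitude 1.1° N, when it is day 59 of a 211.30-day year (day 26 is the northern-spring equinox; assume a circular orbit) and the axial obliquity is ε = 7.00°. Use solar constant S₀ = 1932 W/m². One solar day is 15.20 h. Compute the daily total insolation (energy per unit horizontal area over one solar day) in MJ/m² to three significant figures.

Solar longitude: λ_s = 360° × (59 − 26)/211.30 = 56.223°.
sin δ = sin 7.00° × sin 56.223° = 0.10130, so δ = +5.814°.
cos H₀ = −tan(+1.1°) tan(+5.814°) = -0.0020, H₀ = 1.5728 rad.
Bracket: H₀ sin φ sin δ + cos φ cos δ sin H₀ = 1.5728×0.01920×0.10130 + 0.99982×0.99486×1.00000 = 0.003059 + 0.994681 = 0.997740.
Q̄ = (S₀/π) × [bracket] = (1932/π) × 0.997740 = 613.58 W/m².
Daily total = Q̄ × 15.20 h × 3600 s/h = 613.58 × 15.20 × 3600 / 10⁶ = 33.58 MJ/m².

33.6 MJ/m²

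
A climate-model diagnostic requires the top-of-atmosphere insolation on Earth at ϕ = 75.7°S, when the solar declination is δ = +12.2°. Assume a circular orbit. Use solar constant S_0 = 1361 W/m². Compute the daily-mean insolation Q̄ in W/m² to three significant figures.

cos h₀ = −tan(-75.7°) tan(+12.200°) = 0.8482, h₀ = 0.5582 rad.
Bracket: h₀ sin ϕ sin δ + cos ϕ cos δ sin h₀ = 0.5582×-0.96902×0.21132 + 0.24700×0.97742×0.52965 = -0.114304 + 0.127870 = 0.013566.
Q̄ = (S_0/π) × [bracket] = (1361/π) × 0.013566 = 5.877 W/m².

Q̄ ≈ 5.88 W/m²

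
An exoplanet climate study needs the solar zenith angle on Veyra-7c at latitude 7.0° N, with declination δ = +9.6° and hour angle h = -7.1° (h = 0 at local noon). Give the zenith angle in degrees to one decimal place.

cos θ_z = sin φ sin δ + cos φ cos δ cos h = 0.020324 + 0.971142 = 0.991466.
θ_z = arccos(0.991466) = 7.5°.

θ_z = 7.5°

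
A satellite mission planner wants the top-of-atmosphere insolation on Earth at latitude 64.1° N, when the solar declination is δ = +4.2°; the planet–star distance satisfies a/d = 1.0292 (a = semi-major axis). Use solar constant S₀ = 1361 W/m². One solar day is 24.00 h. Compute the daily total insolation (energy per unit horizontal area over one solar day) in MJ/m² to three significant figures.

21.6 MJ/m²

cos H₀ = −tan(+64.1°) tan(+4.200°) = -0.1512, H₀ = 1.7226 rad.
Bracket: H₀ sin φ sin δ + cos φ cos δ sin H₀ = 1.7226×0.89956×0.07324 + 0.43680×0.99731×0.98850 = 0.113491 + 0.430615 = 0.544106.
Inverse-square distance factor (a/d)² = 1.0292² = 1.059253.
Q̄ = (S₀/π) × 1.059253 × [bracket] = (1361/π) × 1.059253 × 0.544106 = 249.68 W/m².
Daily total = Q̄ × 24.00 h × 3600 s/h = 249.68 × 24.00 × 3600 / 10⁶ = 21.57 MJ/m².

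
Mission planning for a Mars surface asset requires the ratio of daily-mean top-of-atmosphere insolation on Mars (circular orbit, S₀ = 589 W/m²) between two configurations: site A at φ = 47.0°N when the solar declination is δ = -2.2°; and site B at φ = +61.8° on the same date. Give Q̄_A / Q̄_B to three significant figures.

— Configuration A (φ=+47.0°):
cos H₀ = −tan(+47.0°) tan(-2.200°) = 0.0412, H₀ = 1.5296 rad.
Bracket: H₀ sin φ sin δ + cos φ cos δ sin H₀ = 1.5296×0.73135×-0.03839 + 0.68200×0.99926×0.99915 = -0.042946 + 0.680916 = 0.637970.
Q̄ = (S₀/π) × [bracket] = (589/π) × 0.637970 = 119.61 W/m².
— Configuration B (φ=+61.8°):
cos H₀ = −tan(+61.8°) tan(-2.200°) = 0.0716, H₀ = 1.4991 rad.
Bracket: H₀ sin φ sin δ + cos φ cos δ sin H₀ = 1.4991×0.88130×-0.03839 + 0.47255×0.99926×0.99743 = -0.050719 + 0.470987 = 0.420268.
Q̄ = (S₀/π) × [bracket] = (589/π) × 0.420268 = 78.794 W/m².
Ratio Q̄_A / Q̄_B = 119.61 / 78.794 = 1.518.

Q̄_A / Q̄_B ≈ 1.52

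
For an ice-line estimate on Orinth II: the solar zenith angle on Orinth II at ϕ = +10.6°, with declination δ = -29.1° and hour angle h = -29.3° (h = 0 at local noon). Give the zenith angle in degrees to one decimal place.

θ_z = 48.7°

cos θ_z = sin ϕ sin δ + cos ϕ cos δ cos h = -0.089462 + 0.748987 = 0.659525.
θ_z = arccos(0.659525) = 48.7°.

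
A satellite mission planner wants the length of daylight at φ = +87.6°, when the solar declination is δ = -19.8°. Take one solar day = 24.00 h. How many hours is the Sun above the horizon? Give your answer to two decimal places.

0.00 h

cos H₀ = −tan φ · tan δ = 8.5899 ≥ 1, so the Sun never rises (polar night) and H₀ = 0.
Daylight = 2H₀/(2π) × 24.00 h = (0.0000/π) × 24.00 = 0.00 h.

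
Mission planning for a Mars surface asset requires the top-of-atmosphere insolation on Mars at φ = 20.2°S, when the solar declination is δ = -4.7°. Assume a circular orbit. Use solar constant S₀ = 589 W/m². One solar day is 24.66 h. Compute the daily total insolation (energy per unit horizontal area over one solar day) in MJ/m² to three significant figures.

cos H₀ = −tan(-20.2°) tan(-4.700°) = -0.0302, H₀ = 1.6011 rad.
Bracket: H₀ sin φ sin δ + cos φ cos δ sin H₀ = 1.6011×-0.34530×-0.08194 + 0.93849×0.99664×0.99954 = 0.045301 + 0.934906 = 0.980207.
Q̄ = (S₀/π) × [bracket] = (589/π) × 0.980207 = 183.77 W/m².
Daily total = Q̄ × 24.66 h × 3600 s/h = 183.77 × 24.66 × 3600 / 10⁶ = 16.31 MJ/m².

16.3 MJ/m²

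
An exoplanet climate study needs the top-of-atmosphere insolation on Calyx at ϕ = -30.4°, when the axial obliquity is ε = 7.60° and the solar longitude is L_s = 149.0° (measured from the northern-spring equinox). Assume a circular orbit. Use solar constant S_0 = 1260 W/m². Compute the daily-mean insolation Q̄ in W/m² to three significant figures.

Q̄ ≈ 324 W/m²

Solar declination: sin δ = sin ε · sin L_s = sin 7.60° × sin 149.0° = 0.06812, so δ = +3.906°.
cos h₀ = −tan(-30.4°) tan(+3.906°) = 0.0401, h₀ = 1.5307 rad.
Bracket: h₀ sin ϕ sin δ + cos ϕ cos δ sin h₀ = 1.5307×-0.50603×0.06812 + 0.86251×0.99768×0.99920 = -0.052764 + 0.859821 = 0.807057.
Q̄ = (S_0/π) × [bracket] = (1260/π) × 0.807057 = 323.7 W/m².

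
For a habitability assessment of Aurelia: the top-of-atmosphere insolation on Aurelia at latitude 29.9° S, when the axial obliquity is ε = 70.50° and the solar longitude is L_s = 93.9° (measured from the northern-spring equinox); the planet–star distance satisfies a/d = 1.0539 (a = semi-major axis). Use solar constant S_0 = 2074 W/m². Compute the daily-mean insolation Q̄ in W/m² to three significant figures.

Solar declination: sin δ = sin ε · sin L_s = sin 70.50° × sin 93.9° = 0.94046, so δ = +70.129°.
cos h₀ = −tan(-29.9°) tan(+70.129°) = 1.5910 ≥ 1 ⇒ polar night, h₀ = 0 and Q̄ = 0.
Inverse-square distance factor (a/d)² = 1.0539² = 1.110705.

Q̄ ≈ 0.00 W/m²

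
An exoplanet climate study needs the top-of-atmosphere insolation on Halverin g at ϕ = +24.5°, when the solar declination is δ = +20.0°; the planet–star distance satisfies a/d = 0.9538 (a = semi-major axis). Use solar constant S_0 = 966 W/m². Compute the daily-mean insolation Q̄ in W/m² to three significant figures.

Q̄ ≈ 305 W/m²

cos h₀ = −tan(+24.5°) tan(+20.000°) = -0.1659, h₀ = 1.7374 rad.
Bracket: h₀ sin ϕ sin δ + cos ϕ cos δ sin h₀ = 1.7374×0.41469×0.34202 + 0.90996×0.93969×0.98615 = 0.246419 + 0.843237 = 1.089656.
Inverse-square distance factor (a/d)² = 0.9538² = 0.909734.
Q̄ = (S_0/π) × 0.909734 × [bracket] = (966/π) × 0.909734 × 1.089656 = 304.8 W/m².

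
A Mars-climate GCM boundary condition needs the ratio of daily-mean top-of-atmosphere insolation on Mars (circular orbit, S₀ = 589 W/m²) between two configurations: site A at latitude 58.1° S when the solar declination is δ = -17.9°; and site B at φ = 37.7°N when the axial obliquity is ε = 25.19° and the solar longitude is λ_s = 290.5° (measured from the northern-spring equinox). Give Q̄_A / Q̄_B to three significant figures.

— Configuration A (φ=-58.1°):
cos H₀ = −tan(-58.1°) tan(-17.900°) = -0.5189, H₀ = 2.1164 rad.
Bracket: H₀ sin φ sin δ + cos φ cos δ sin H₀ = 2.1164×-0.84897×-0.30736 + 0.52844×0.95159×0.85483 = 0.552252 + 0.429858 = 0.982110.
Q̄ = (S₀/π) × [bracket] = (589/π) × 0.982110 = 184.13 W/m².
— Configuration B (φ=+37.7°):
Solar declination: sin δ = sin ε · sin λ_s = sin 25.19° × sin 290.5° = -0.39867, so δ = -23.495°.
cos H₀ = −tan(+37.7°) tan(-23.495°) = 0.3360, H₀ = 1.2282 rad.
Bracket: H₀ sin φ sin δ + cos φ cos δ sin H₀ = 1.2282×0.61153×-0.39867 + 0.79122×0.91710×0.94187 = -0.299434 + 0.683447 = 0.384013.
Q̄ = (S₀/π) × [bracket] = (589/π) × 0.384013 = 71.996 W/m².
Ratio Q̄_A / Q̄_B = 184.13 / 71.996 = 2.558.

Q̄_A / Q̄_B ≈ 2.56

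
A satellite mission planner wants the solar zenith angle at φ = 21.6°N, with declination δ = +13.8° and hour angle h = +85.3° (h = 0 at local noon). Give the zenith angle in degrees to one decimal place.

θ_z = 80.7°

cos θ_z = sin φ sin δ + cos φ cos δ cos h = 0.087810 + 0.073985 = 0.161795.
θ_z = arccos(0.161795) = 80.7°.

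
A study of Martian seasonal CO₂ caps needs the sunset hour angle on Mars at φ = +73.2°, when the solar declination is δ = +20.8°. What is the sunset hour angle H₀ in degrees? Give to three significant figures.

H₀ = 180°

Sunrise equation: cos H₀ = −tan φ · tan δ = -1.2582 ≤ −1, so the Sun never sets (polar day) and H₀ = π.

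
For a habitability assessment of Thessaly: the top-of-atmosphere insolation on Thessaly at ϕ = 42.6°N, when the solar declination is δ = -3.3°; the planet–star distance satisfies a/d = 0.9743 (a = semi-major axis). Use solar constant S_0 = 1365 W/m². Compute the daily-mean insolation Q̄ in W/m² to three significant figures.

cos h₀ = −tan(+42.6°) tan(-3.300°) = 0.0530, h₀ = 1.5178 rad.
Bracket: h₀ sin ϕ sin δ + cos ϕ cos δ sin h₀ = 1.5178×0.67688×-0.05756 + 0.73610×0.99834×0.99859 = -0.059135 + 0.733842 = 0.674707.
Inverse-square distance factor (a/d)² = 0.9743² = 0.949260.
Q̄ = (S_0/π) × 0.949260 × [bracket] = (1365/π) × 0.949260 × 0.674707 = 278.3 W/m².

Q̄ ≈ 278 W/m²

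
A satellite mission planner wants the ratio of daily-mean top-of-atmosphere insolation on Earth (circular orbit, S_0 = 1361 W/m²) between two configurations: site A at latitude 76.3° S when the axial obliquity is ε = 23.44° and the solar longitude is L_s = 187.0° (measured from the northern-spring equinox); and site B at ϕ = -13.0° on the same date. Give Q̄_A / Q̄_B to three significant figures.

— Configuration A (ϕ=-76.3°):
Solar declination: sin δ = sin ε · sin L_s = sin 23.44° × sin 187.0° = -0.04848, so δ = -2.779°.
cos h₀ = −tan(-76.3°) tan(-2.779°) = -0.1991, h₀ = 1.7712 rad.
Bracket: h₀ sin ϕ sin δ + cos ϕ cos δ sin h₀ = 1.7712×-0.97155×-0.04848 + 0.23684×0.99882×0.97998 = 0.083425 + 0.231825 = 0.315250.
Q̄ = (S_0/π) × [bracket] = (1361/π) × 0.315250 = 136.57 W/m².
— Configuration B (ϕ=-13.0°):
cos h₀ = −tan(-13.0°) tan(-2.779°) = -0.0112, h₀ = 1.5820 rad.
Bracket: h₀ sin ϕ sin δ + cos ϕ cos δ sin h₀ = 1.5820×-0.22495×-0.04848 + 0.97437×0.99882×0.99994 = 0.017253 + 0.973162 = 0.990415.
Q̄ = (S_0/π) × [bracket] = (1361/π) × 0.990415 = 429.07 W/m².
Ratio Q̄_A / Q̄_B = 136.57 / 429.07 = 0.3183.

Q̄_A / Q̄_B ≈ 0.318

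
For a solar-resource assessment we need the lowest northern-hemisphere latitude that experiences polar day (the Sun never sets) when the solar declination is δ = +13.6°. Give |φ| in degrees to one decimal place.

|φ| = 76.4°

Polar day requires cos H₀ = −tan φ tan δ ≤ −1, i.e. tan φ tan δ ≥ 1.
The boundary is |tan φ| · |tan δ| = 1, so |φ| = 90° − |δ| = 90° − 13.6° = 76.4° in the northern hemisphere.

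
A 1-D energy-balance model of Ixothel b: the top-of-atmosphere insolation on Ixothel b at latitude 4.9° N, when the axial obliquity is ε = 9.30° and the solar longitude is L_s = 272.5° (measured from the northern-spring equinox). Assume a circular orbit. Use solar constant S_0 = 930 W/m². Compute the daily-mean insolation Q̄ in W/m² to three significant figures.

Q̄ ≈ 285 W/m²

Solar declination: sin δ = sin ε · sin L_s = sin 9.30° × sin 272.5° = -0.16145, so δ = -9.291°.
cos h₀ = −tan(+4.9°) tan(-9.291°) = 0.0140, h₀ = 1.5568 rad.
Bracket: h₀ sin ϕ sin δ + cos ϕ cos δ sin h₀ = 1.5568×0.08542×-0.16145 + 0.99635×0.98688×0.99990 = -0.021470 + 0.983180 = 0.961710.
Q̄ = (S_0/π) × [bracket] = (930/π) × 0.961710 = 284.7 W/m².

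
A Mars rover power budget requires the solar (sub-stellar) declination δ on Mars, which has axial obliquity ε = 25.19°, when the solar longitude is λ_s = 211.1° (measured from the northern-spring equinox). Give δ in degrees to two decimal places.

sin δ = sin ε · sin λ_s = sin 25.19° × sin 211.1° = -0.219848.
δ = arcsin(-0.219848) = -12.70°.

δ = -12.70°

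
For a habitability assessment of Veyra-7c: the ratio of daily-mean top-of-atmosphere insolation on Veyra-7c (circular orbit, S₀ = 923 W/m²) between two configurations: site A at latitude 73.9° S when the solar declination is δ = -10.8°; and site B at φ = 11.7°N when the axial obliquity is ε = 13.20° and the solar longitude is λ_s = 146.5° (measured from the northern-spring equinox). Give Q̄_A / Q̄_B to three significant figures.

— Configuration A (φ=-73.9°):
cos H₀ = −tan(-73.9°) tan(-10.800°) = -0.6609, H₀ = 2.2928 rad.
Bracket: H₀ sin φ sin δ + cos φ cos δ sin H₀ = 2.2928×-0.96078×-0.18738 + 0.27731×0.98229×0.75047 = 0.412775 + 0.204427 = 0.617202.
Q̄ = (S₀/π) × [bracket] = (923/π) × 0.617202 = 181.33 W/m².
— Configuration B (φ=+11.7°):
Solar declination: sin δ = sin ε · sin λ_s = sin 13.20° × sin 146.5° = 0.12604, so δ = +7.241°.
cos H₀ = −tan(+11.7°) tan(+7.241°) = -0.0263, H₀ = 1.5971 rad.
Bracket: H₀ sin φ sin δ + cos φ cos δ sin H₀ = 1.5971×0.20279×0.12604 + 0.97922×0.99203×0.99965 = 0.040821 + 0.971076 = 1.011897.
Q̄ = (S₀/π) × [bracket] = (923/π) × 1.011897 = 297.30 W/m².
Ratio Q̄_A / Q̄_B = 181.33 / 297.30 = 0.6099.

Q̄_A / Q̄_B ≈ 0.610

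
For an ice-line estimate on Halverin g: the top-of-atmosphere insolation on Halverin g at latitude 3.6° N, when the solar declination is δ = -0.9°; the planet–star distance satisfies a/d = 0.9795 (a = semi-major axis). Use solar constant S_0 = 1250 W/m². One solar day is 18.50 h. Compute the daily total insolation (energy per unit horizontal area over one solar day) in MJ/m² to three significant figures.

cos h₀ = −tan(+3.6°) tan(-0.900°) = 0.0010, h₀ = 1.5698 rad.
Bracket: h₀ sin ϕ sin δ + cos ϕ cos δ sin h₀ = 1.5698×0.06279×-0.01571 + 0.99803×0.99988×1.00000 = -0.001548 + 0.997910 = 0.996362.
Inverse-square distance factor (a/d)² = 0.9795² = 0.959420.
Q̄ = (S_0/π) × 0.959420 × [bracket] = (1250/π) × 0.959420 × 0.996362 = 380.35 W/m².
Daily total = Q̄ × 18.50 h × 3600 s/h = 380.35 × 18.50 × 3600 / 10⁶ = 25.33 MJ/m².

25.3 MJ/m²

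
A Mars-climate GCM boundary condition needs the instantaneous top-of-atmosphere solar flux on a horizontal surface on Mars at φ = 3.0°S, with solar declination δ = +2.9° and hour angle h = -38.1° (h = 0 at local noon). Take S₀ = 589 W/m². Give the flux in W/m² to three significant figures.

461 W/m²

cos θ_z = sin φ sin δ + cos φ cos δ cos h = -0.002648 + 0.784850 = 0.782202.
Flux = S₀ · cos θ_z = 589 × 0.782202 = 460.7 W/m².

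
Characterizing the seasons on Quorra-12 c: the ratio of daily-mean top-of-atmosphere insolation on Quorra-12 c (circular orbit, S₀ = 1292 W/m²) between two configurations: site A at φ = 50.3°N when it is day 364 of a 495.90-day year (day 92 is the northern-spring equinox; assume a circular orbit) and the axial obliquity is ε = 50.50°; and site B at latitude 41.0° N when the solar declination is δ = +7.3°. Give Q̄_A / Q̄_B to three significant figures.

Q̄_A / Q̄_B ≈ 0.415

— Configuration A (φ=+50.3°):
Solar longitude: λ_s = 360° × (364 − 92)/495.90 = 197.459°.
sin δ = sin 50.50° × sin 197.459° = -0.23151, so δ = -13.386°.
cos H₀ = −tan(+50.3°) tan(-13.386°) = 0.2866, H₀ = 1.2801 rad.
Bracket: H₀ sin φ sin δ + cos φ cos δ sin H₀ = 1.2801×0.76940×-0.23151 + 0.63877×0.97283×0.95804 = -0.228016 + 0.595340 = 0.367324.
Q̄ = (S₀/π) × [bracket] = (1292/π) × 0.367324 = 151.06 W/m².
— Configuration B (φ=+41.0°):
cos H₀ = −tan(+41.0°) tan(+7.300°) = -0.1114, H₀ = 1.6824 rad.
Bracket: H₀ sin φ sin δ + cos φ cos δ sin H₀ = 1.6824×0.65606×0.12706 + 0.75471×0.99189×0.99378 = 0.140243 + 0.743933 = 0.884176.
Q̄ = (S₀/π) × [bracket] = (1292/π) × 0.884176 = 363.62 W/m².
Ratio Q̄_A / Q̄_B = 151.06 / 363.62 = 0.4154.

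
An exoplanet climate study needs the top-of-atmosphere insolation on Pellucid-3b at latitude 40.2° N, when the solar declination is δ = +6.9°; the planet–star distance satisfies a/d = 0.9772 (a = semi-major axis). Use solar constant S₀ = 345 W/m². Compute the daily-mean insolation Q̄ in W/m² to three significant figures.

cos H₀ = −tan(+40.2°) tan(+6.900°) = -0.1023, H₀ = 1.6732 rad.
Bracket: H₀ sin φ sin δ + cos φ cos δ sin H₀ = 1.6732×0.64546×0.12014 + 0.76380×0.99276×0.99476 = 0.129749 + 0.754297 = 0.884046.
Inverse-square distance factor (a/d)² = 0.9772² = 0.954920.
Q̄ = (S₀/π) × 0.954920 × [bracket] = (345/π) × 0.954920 × 0.884046 = 92.71 W/m².

Q̄ ≈ 92.7 W/m²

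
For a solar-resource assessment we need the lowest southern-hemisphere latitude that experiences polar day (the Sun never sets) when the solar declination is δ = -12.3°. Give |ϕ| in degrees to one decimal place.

Polar day requires cos h₀ = −tan ϕ tan δ ≤ −1, i.e. tan ϕ tan δ ≥ 1.
The boundary is |tan ϕ| · |tan δ| = 1, so |ϕ| = 90° − |δ| = 90° − 12.3° = 77.7° in the southern hemisphere.

|ϕ| = 77.7°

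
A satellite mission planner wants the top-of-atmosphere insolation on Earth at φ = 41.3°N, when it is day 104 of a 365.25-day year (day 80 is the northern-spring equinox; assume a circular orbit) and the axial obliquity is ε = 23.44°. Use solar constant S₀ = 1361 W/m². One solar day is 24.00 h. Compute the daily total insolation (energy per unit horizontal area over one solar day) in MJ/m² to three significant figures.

Solar longitude: λ_s = 360° × (104 − 80)/365.25 = 23.655°.
sin δ = sin 23.44° × sin 23.655° = 0.15960, so δ = +9.184°.
cos H₀ = −tan(+41.3°) tan(+9.184°) = -0.1420, H₀ = 1.7133 rad.
Bracket: H₀ sin φ sin δ + cos φ cos δ sin H₀ = 1.7133×0.66000×0.15960 + 0.75126×0.98718×0.98986 = 0.180472 + 0.734109 = 0.914581.
Q̄ = (S₀/π) × [bracket] = (1361/π) × 0.914581 = 396.21 W/m².
Daily total = Q̄ × 24.00 h × 3600 s/h = 396.21 × 24.00 × 3600 / 10⁶ = 34.23 MJ/m².

34.2 MJ/m²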